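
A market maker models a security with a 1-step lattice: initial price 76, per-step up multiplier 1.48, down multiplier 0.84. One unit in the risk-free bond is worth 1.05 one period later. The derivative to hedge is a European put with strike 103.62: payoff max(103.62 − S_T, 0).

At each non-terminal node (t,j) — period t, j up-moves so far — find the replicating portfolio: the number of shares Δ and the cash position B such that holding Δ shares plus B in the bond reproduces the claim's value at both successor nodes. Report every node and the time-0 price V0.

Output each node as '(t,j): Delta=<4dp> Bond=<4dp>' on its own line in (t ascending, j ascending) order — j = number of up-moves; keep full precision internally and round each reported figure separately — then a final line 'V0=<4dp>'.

The replicating-portfolio and risk-neutral prices coincide; use p* = (1.05−0.84)/(1.48−0.84) = 0.3281 for the latter.
Terminal payoffs: V(1,0)=39.7800, V(1,1)=0.0000
(0,0): S=76.0000. Δ = (V_up−V_dn)/(S_up−S_dn) = (0.0000−39.7800)/(112.4800−63.8400) = -0.8178. V = [p*·0.0000 + (1−p*)·39.7800]/1.05 = 25.4545. B = V − Δ·S = 87.6107.
The time-0 hedge costs 25.4545, which is the no-arbitrage price.

(0,0): Delta=-0.8178 Bond=87.6107
V0=25.4545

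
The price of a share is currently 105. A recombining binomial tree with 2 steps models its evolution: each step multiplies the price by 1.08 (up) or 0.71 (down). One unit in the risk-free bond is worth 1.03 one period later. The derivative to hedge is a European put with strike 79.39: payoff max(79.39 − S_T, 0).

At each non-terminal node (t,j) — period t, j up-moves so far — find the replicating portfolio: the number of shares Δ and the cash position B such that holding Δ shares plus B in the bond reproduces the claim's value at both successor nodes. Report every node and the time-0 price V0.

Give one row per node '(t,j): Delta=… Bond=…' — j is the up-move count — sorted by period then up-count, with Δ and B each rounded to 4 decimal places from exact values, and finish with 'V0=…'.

(0,0): Delta=-0.0894 Bond=9.8378
(1,0): Delta=-0.9593 Bond=74.9836
(1,1): Delta=0.0000 Bond=0.0000
V0=0.4555

Since d<R<u, set p* = (R−d)/(u−d) = 0.8649; price each node as the discounted p*-expectation of its children.
At expiry t=2: V(2,0)=26.4595, V(2,1)=0.0000, V(2,2)=0.0000
Node (1,0) S=74.5500: V=(p*·0.0000+(1−p*)·26.4595)/1.03=3.4715; Δ=(0.0000−26.4595)/(80.5140−52.9305)=-0.9593; B=V−Δ·S=74.9836
Node (1,1) S=113.4000: V=(p*·0.0000+(1−p*)·0.0000)/1.03=0.0000; Δ=(0.0000−0.0000)/(122.4720−80.5140)=0.0000; B=V−Δ·S=0.0000
Node (0,0) S=105.0000: V=(p*·0.0000+(1−p*)·3.4715)/1.03=0.4555; Δ=(0.0000−3.4715)/(113.4000−74.5500)=-0.0894; B=V−Δ·S=9.8378
Root portfolio cost Δ·105+B reproduces V0=0.4555.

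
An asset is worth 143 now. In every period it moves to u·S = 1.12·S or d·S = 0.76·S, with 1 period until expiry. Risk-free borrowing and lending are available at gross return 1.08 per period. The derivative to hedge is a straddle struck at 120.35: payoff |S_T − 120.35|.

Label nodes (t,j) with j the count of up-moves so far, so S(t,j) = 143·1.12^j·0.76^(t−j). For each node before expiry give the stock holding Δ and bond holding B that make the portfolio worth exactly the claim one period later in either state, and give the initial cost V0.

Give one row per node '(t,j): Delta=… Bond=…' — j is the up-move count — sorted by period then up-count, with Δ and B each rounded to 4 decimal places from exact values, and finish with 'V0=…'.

Under the risk-neutral measure, an up-move has probability p* = (R−d)/(u−d) = 0.8889 and values discount at R = 1.08.
Terminal payoffs: V(1,0)=11.6700, V(1,1)=39.8100
  t=0,j=0: stock 143.0000 → up 160.1600 (V=39.8100), down 108.6800 (V=11.6700). Price 33.9660; hedge Δ=0.5466, bond B=-44.2006.
Root portfolio cost Δ·143+B reproduces V0=33.9660.

(0,0): Delta=0.5466 Bond=-44.2006
V0=33.9660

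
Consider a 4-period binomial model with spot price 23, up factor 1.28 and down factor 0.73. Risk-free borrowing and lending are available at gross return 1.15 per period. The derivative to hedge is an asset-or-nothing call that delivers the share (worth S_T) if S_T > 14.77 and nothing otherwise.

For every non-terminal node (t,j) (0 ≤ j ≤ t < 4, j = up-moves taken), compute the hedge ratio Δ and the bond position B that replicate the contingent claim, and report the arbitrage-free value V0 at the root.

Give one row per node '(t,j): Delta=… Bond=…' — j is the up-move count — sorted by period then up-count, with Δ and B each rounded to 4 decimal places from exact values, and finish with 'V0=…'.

(0,0): Delta=1.0728 Bond=-1.9504
(1,0): Delta=1.3160 Bond=-6.3264
(1,1): Delta=1.0299 Bond=-0.9791
(2,0): Delta=1.9781 Bond=-15.3902
(2,1): Delta=1.1991 Bond=-4.7636
(2,2): Delta=1.0000 Bond=0.0000
(3,0): Delta=0.0000 Bond=0.0000
(3,1): Delta=2.3273 Bond=-23.1769
(3,2): Delta=1.0000 Bond=0.0000
(3,3): Delta=1.0000 Bond=0.0000
V0=22.7242

Under the risk-neutral measure, an up-move has probability p* = (R−d)/(u−d) = 0.7636 and values discount at R = 1.15.
Terminal payoffs: V(4,0)=0.0000, V(4,1)=0.0000, V(4,2)=20.0814, V(4,3)=35.2112, V(4,4)=61.7402
(3,0): S=8.9474. Δ = (V_up−V_dn)/(S_up−S_dn) = (0.0000−0.0000)/(11.4527−6.5316) = 0.0000. V = [p*·0.0000 + (1−p*)·0.0000]/1.15 = 0.0000. B = V − Δ·S = 0.0000.
(3,1): S=15.6886. Δ = (V_up−V_dn)/(S_up−S_dn) = (20.0814−0.0000)/(20.0814−11.4527) = 2.3273. V = [p*·20.0814 + (1−p*)·0.0000]/1.15 = 13.3347. B = V − Δ·S = -23.1769.
(3,2): S=27.5087. Δ = (V_up−V_dn)/(S_up−S_dn) = (35.2112−20.0814)/(35.2112−20.0814) = 1.0000. V = [p*·35.2112 + (1−p*)·20.0814]/1.15 = 27.5087. B = V − Δ·S = 0.0000.
(3,3): S=48.2345. Δ = (V_up−V_dn)/(S_up−S_dn) = (61.7402−35.2112)/(61.7402−35.2112) = 1.0000. V = [p*·61.7402 + (1−p*)·35.2112]/1.15 = 48.2345. B = V − Δ·S = 0.0000.
(2,0): S=12.2567. Δ = (V_up−V_dn)/(S_up−S_dn) = (13.3347−0.0000)/(15.6886−8.9474) = 1.9781. V = [p*·13.3347 + (1−p*)·0.0000]/1.15 = 8.8546. B = V − Δ·S = -15.3902.
(2,1): S=21.4912. Δ = (V_up−V_dn)/(S_up−S_dn) = (27.5087−13.3347)/(27.5087−15.6886) = 1.1991. V = [p*·27.5087 + (1−p*)·13.3347]/1.15 = 21.0074. B = V − Δ·S = -4.7636.
(2,2): S=37.6832. Δ = (V_up−V_dn)/(S_up−S_dn) = (48.2345−27.5087)/(48.2345−27.5087) = 1.0000. V = [p*·48.2345 + (1−p*)·27.5087]/1.15 = 37.6832. B = V − Δ·S = 0.0000.
(1,0): S=16.7900. Δ = (V_up−V_dn)/(S_up−S_dn) = (21.0074−8.8546)/(21.4912−12.2567) = 1.3160. V = [p*·21.0074 + (1−p*)·8.8546]/1.15 = 15.7695. B = V − Δ·S = -6.3264.
(1,1): S=29.4400. Δ = (V_up−V_dn)/(S_up−S_dn) = (37.6832−21.0074)/(37.6832−21.4912) = 1.0299. V = [p*·37.6832 + (1−p*)·21.0074]/1.15 = 29.3406. B = V − Δ·S = -0.9791.
(0,0): S=23.0000. Δ = (V_up−V_dn)/(S_up−S_dn) = (29.3406−15.7695)/(29.4400−16.7900) = 1.0728. V = [p*·29.3406 + (1−p*)·15.7695]/1.15 = 22.7242. B = V − Δ·S = -1.9504.
Check: Δ(0,0)·S0 + B(0,0) = 22.7242 = V0.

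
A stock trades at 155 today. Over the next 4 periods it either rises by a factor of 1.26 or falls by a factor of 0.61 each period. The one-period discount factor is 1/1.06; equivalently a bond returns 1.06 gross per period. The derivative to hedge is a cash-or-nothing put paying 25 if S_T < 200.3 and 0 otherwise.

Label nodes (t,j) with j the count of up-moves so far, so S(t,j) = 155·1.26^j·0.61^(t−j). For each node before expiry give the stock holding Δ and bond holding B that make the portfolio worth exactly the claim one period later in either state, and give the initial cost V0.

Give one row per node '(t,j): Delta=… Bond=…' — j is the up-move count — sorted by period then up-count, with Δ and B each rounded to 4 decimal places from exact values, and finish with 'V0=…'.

The replicating-portfolio and risk-neutral prices coincide; use p* = (1.06−0.61)/(1.26−0.61) = 0.6923 for the latter.
At expiry t=4: V(4,0)=25.0000, V(4,1)=25.0000, V(4,2)=25.0000, V(4,3)=25.0000, V(4,4)=0.0000
Node (3,0) S=35.1821: V=(p*·25.0000+(1−p*)·25.0000)/1.06=23.5849; Δ=(25.0000−25.0000)/(44.3294−21.4611)=0.0000; B=V−Δ·S=23.5849
Node (3,1) S=72.6711: V=(p*·25.0000+(1−p*)·25.0000)/1.06=23.5849; Δ=(25.0000−25.0000)/(91.5656−44.3294)=0.0000; B=V−Δ·S=23.5849
Node (3,2) S=150.1076: V=(p*·25.0000+(1−p*)·25.0000)/1.06=23.5849; Δ=(25.0000−25.0000)/(189.1356−91.5656)=0.0000; B=V−Δ·S=23.5849
Node (3,3) S=310.0583: V=(p*·0.0000+(1−p*)·25.0000)/1.06=7.2569; Δ=(0.0000−25.0000)/(390.6734−189.1356)=-0.1240; B=V−Δ·S=45.7184
Node (2,0) S=57.6755: V=(p*·23.5849+(1−p*)·23.5849)/1.06=22.2499; Δ=(23.5849−23.5849)/(72.6711−35.1821)=0.0000; B=V−Δ·S=22.2499
Node (2,1) S=119.1330: V=(p*·23.5849+(1−p*)·23.5849)/1.06=22.2499; Δ=(23.5849−23.5849)/(150.1076−72.6711)=0.0000; B=V−Δ·S=22.2499
Node (2,2) S=246.0780: V=(p*·7.2569+(1−p*)·23.5849)/1.06=11.5858; Δ=(7.2569−23.5849)/(310.0583−150.1076)=-0.1021; B=V−Δ·S=36.7058
Node (1,0) S=94.5500: V=(p*·22.2499+(1−p*)·22.2499)/1.06=20.9905; Δ=(22.2499−22.2499)/(119.1330−57.6755)=0.0000; B=V−Δ·S=20.9905
Node (1,1) S=195.3000: V=(p*·11.5858+(1−p*)·22.2499)/1.06=14.0255; Δ=(11.5858−22.2499)/(246.0780−119.1330)=-0.0840; B=V−Δ·S=30.4319
Node (0,0) S=155.0000: V=(p*·14.0255+(1−p*)·20.9905)/1.06=15.2534; Δ=(14.0255−20.9905)/(195.3000−94.5500)=-0.0691; B=V−Δ·S=25.9687
Each (Δ,B) replicates both successor values, so the strategy is self-financing and V0 is arbitrage-free.

(0,0): Delta=-0.0691 Bond=25.9687
(1,0): Delta=0.0000 Bond=20.9905
(1,1): Delta=-0.0840 Bond=30.4319
(2,0): Delta=0.0000 Bond=22.2499
(2,1): Delta=0.0000 Bond=22.2499
(2,2): Delta=-0.1021 Bond=36.7058
(3,0): Delta=0.0000 Bond=23.5849
(3,1): Delta=0.0000 Bond=23.5849
(3,2): Delta=0.0000 Bond=23.5849
(3,3): Delta=-0.1240 Bond=45.7184
V0=15.2534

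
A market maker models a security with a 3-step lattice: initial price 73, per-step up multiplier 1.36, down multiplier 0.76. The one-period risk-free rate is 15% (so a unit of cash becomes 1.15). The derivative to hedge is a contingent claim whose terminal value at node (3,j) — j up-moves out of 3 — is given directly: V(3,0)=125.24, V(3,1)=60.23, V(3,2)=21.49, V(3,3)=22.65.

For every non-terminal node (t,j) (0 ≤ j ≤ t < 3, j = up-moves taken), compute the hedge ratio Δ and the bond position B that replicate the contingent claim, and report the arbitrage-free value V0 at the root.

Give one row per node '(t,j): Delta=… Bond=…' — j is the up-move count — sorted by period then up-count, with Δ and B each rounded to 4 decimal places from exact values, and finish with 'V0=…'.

Risk-neutral probability p* = (R−d)/(u−d) = (1.15−0.76)/(1.36−0.76) = 0.6500.
Terminal values V(3,·): V(3,0)=125.2400, V(3,1)=60.2300, V(3,2)=21.4900, V(3,3)=22.6500
  t=2,j=0: stock 42.1648 → up 57.3441 (V=60.2300), down 32.0452 (V=125.2400). Price 72.1596; hedge Δ=-2.5697, bond B=180.5096.
  t=2,j=1: stock 75.4528 → up 102.6158 (V=21.4900), down 57.3441 (V=60.2300). Price 30.4774; hedge Δ=-0.8557, bond B=95.0441.
  t=2,j=2: stock 135.0208 → up 183.6283 (V=22.6500), down 102.6158 (V=21.4900). Price 19.3426; hedge Δ=0.0143, bond B=17.4093.
  t=1,j=0: stock 55.4800 → up 75.4528 (V=30.4774), down 42.1648 (V=72.1596). Price 39.1880; hedge Δ=-1.2522, bond B=108.6582.
  t=1,j=1: stock 99.2800 → up 135.0208 (V=19.3426), down 75.4528 (V=30.4774). Price 20.2085; hedge Δ=-0.1869, bond B=38.7665.
  t=0,j=0: stock 73.0000 → up 99.2800 (V=20.2085), down 55.4800 (V=39.1880). Price 23.3490; hedge Δ=-0.4333, bond B=54.9814.
Self-financing check: at every node Δ·S+B equals the discounted successor values.

(0,0): Delta=-0.4333 Bond=54.9814
(1,0): Delta=-1.2522 Bond=108.6582
(1,1): Delta=-0.1869 Bond=38.7665
(2,0): Delta=-2.5697 Bond=180.5096
(2,1): Delta=-0.8557 Bond=95.0441
(2,2): Delta=0.0143 Bond=17.4093
V0=23.3490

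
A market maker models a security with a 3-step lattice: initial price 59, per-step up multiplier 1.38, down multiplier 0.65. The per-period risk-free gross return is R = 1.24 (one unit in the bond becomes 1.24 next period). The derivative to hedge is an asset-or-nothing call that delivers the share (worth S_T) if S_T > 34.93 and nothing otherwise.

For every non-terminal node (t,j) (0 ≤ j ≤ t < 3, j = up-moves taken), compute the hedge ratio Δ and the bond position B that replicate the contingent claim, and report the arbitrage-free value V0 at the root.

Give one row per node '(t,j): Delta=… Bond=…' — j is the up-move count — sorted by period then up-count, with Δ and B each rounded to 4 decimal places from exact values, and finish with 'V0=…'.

The replicating-portfolio and risk-neutral prices coincide; use p* = (1.24−0.65)/(1.38−0.65) = 0.8082 for the latter.
Payoff layer (t=3): V(3,0)=0.0000, V(3,1)=0.0000, V(3,2)=73.0337, V(3,3)=155.0562
  t=2,j=0: stock 24.9275 → up 34.3999 (V=0.0000), down 16.2029 (V=0.0000). Price 0.0000; hedge Δ=0.0000, bond B=0.0000.
  t=2,j=1: stock 52.9230 → up 73.0337 (V=73.0337), down 34.3999 (V=0.0000). Price 47.6026; hedge Δ=1.8904, bond B=-52.4436.
  t=2,j=2: stock 112.3596 → up 155.0562 (V=155.0562), down 73.0337 (V=73.0337). Price 112.3596; hedge Δ=1.0000, bond B=0.0000.
  t=1,j=0: stock 38.3500 → up 52.9230 (V=47.6026), down 24.9275 (V=0.0000). Price 31.0269; hedge Δ=1.7004, bond B=-34.1822.
  t=1,j=1: stock 81.4200 → up 112.3596 (V=112.3596), down 52.9230 (V=47.6026). Price 80.5971; hedge Δ=1.0895, bond B=-8.1110.
  t=0,j=0: stock 59.0000 → up 81.4200 (V=80.5971), down 38.3500 (V=31.0269). Price 57.3311; hedge Δ=1.1509, bond B=-10.5734.
Check: Δ(0,0)·S0 + B(0,0) = 57.3311 = V0.

(0,0): Delta=1.1509 Bond=-10.5734
(1,0): Delta=1.7004 Bond=-34.1822
(1,1): Delta=1.0895 Bond=-8.1110
(2,0): Delta=0.0000 Bond=0.0000
(2,1): Delta=1.8904 Bond=-52.4436
(2,2): Delta=1.0000 Bond=0.0000
V0=57.3311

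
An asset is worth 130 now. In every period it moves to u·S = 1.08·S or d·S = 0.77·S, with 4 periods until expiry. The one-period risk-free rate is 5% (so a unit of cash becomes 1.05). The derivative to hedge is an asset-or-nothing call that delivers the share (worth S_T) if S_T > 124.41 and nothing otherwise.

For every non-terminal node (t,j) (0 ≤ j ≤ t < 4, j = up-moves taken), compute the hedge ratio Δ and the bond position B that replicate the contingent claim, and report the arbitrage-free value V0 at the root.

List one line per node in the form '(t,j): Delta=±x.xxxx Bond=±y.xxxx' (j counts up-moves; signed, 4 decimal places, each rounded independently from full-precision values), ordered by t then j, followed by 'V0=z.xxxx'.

Under the risk-neutral measure, an up-move has probability p* = (R−d)/(u−d) = 0.9032 and values discount at R = 1.05.
At expiry t=4: V(4,0)=0.0000, V(4,1)=0.0000, V(4,2)=0.0000, V(4,3)=126.0972, V(4,4)=176.8636
(3,0): S=59.3493. Δ = (V_up−V_dn)/(S_up−S_dn) = (0.0000−0.0000)/(64.0972−45.6990) = 0.0000. V = [p*·0.0000 + (1−p*)·0.0000]/1.05 = 0.0000. B = V − Δ·S = 0.0000.
(3,1): S=83.2432. Δ = (V_up−V_dn)/(S_up−S_dn) = (0.0000−0.0000)/(89.9026−64.0972) = 0.0000. V = [p*·0.0000 + (1−p*)·0.0000]/1.05 = 0.0000. B = V − Δ·S = 0.0000.
(3,2): S=116.7566. Δ = (V_up−V_dn)/(S_up−S_dn) = (126.0972−0.0000)/(126.0972−89.9026) = 3.4839. V = [p*·126.0972 + (1−p*)·0.0000]/1.05 = 108.4707. B = V − Δ·S = -298.2944.
(3,3): S=163.7626. Δ = (V_up−V_dn)/(S_up−S_dn) = (176.8636−126.0972)/(176.8636−126.0972) = 1.0000. V = [p*·176.8636 + (1−p*)·126.0972]/1.05 = 163.7626. B = V − Δ·S = 0.0000.
(2,0): S=77.0770. Δ = (V_up−V_dn)/(S_up−S_dn) = (0.0000−0.0000)/(83.2432−59.3493) = 0.0000. V = [p*·0.0000 + (1−p*)·0.0000]/1.05 = 0.0000. B = V − Δ·S = 0.0000.
(2,1): S=108.1080. Δ = (V_up−V_dn)/(S_up−S_dn) = (108.4707−0.0000)/(116.7566−83.2432) = 3.2366. V = [p*·108.4707 + (1−p*)·0.0000]/1.05 = 93.3081. B = V − Δ·S = -256.5973.
(2,2): S=151.6320. Δ = (V_up−V_dn)/(S_up−S_dn) = (163.7626−108.4707)/(163.7626−116.7566) = 1.1763. V = [p*·163.7626 + (1−p*)·108.4707]/1.05 = 150.8683. B = V − Δ·S = -27.4926.
(1,0): S=100.1000. Δ = (V_up−V_dn)/(S_up−S_dn) = (93.3081−0.0000)/(108.1080−77.0770) = 3.0069. V = [p*·93.3081 + (1−p*)·0.0000]/1.05 = 80.2650. B = V − Δ·S = -220.7289.
(1,1): S=140.4000. Δ = (V_up−V_dn)/(S_up−S_dn) = (150.8683−93.3081)/(151.6320−108.1080) = 1.3225. V = [p*·150.8683 + (1−p*)·93.3081]/1.05 = 138.3790. B = V − Δ·S = -47.2990.
(0,0): S=130.0000. Δ = (V_up−V_dn)/(S_up−S_dn) = (138.3790−80.2650)/(140.4000−100.1000) = 1.4420. V = [p*·138.3790 + (1−p*)·80.2650]/1.05 = 126.4334. B = V − Δ·S = -61.0310.
Check: Δ(0,0)·S0 + B(0,0) = 126.4334 = V0.

(0,0): Delta=1.4420 Bond=-61.0310
(1,0): Delta=3.0069 Bond=-220.7289
(1,1): Delta=1.3225 Bond=-47.2990
(2,0): Delta=0.0000 Bond=0.0000
(2,1): Delta=3.2366 Bond=-256.5973
(2,2): Delta=1.1763 Bond=-27.4926
(3,0): Delta=0.0000 Bond=0.0000
(3,1): Delta=0.0000 Bond=0.0000
(3,2): Delta=3.4839 Bond=-298.2944
(3,3): Delta=1.0000 Bond=0.0000
V0=126.4334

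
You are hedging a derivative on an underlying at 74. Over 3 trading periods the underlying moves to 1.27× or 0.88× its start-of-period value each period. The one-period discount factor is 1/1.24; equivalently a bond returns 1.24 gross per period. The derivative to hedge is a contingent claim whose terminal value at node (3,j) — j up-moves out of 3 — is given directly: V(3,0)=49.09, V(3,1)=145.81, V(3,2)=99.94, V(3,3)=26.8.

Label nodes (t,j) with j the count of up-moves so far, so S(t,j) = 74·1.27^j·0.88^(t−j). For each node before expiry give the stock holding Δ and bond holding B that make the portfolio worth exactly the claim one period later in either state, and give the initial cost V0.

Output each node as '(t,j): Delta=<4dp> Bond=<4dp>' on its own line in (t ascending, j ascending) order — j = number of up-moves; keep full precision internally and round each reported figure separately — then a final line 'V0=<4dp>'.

(0,0): Delta=-1.5383 Bond=136.4615
(1,0): Delta=-1.1083 Bond=141.2085
(1,1): Delta=-1.5631 Bond=171.5460
(2,0): Delta=4.3277 Bond=-136.4113
(2,1): Delta=-1.4222 Bond=201.0577
(2,2): Delta=-1.5713 Bond=213.6886
V0=22.6274

The replicating-portfolio and risk-neutral prices coincide; use p* = (1.24−0.88)/(1.27−0.88) = 0.9231 for the latter.
Terminal payoffs: V(3,0)=49.0900, V(3,1)=145.8100, V(3,2)=99.9400, V(3,3)=26.8000
  t=2,j=0: stock 57.3056 → up 72.7781 (V=145.8100), down 50.4289 (V=49.0900). Price 111.5887; hedge Δ=4.3277, bond B=-136.4113.
  t=2,j=1: stock 82.7024 → up 105.0320 (V=99.9400), down 72.7781 (V=145.8100). Price 83.4423; hedge Δ=-1.4222, bond B=201.0577.
  t=2,j=2: stock 119.3546 → up 151.5803 (V=26.8000), down 105.0320 (V=99.9400). Price 26.1501; hedge Δ=-1.5713, bond B=213.6886.
  t=1,j=0: stock 65.1200 → up 82.7024 (V=83.4423), down 57.3056 (V=111.5887). Price 69.0382; hedge Δ=-1.1083, bond B=141.2085.
  t=1,j=1: stock 93.9800 → up 119.3546 (V=26.1501), down 82.7024 (V=83.4423). Price 24.6429; hedge Δ=-1.5631, bond B=171.5460.
  t=0,j=0: stock 74.0000 → up 93.9800 (V=24.6429), down 65.1200 (V=69.0382). Price 22.6274; hedge Δ=-1.5383, bond B=136.4615.
Root portfolio cost Δ·74+B reproduces V0=22.6274.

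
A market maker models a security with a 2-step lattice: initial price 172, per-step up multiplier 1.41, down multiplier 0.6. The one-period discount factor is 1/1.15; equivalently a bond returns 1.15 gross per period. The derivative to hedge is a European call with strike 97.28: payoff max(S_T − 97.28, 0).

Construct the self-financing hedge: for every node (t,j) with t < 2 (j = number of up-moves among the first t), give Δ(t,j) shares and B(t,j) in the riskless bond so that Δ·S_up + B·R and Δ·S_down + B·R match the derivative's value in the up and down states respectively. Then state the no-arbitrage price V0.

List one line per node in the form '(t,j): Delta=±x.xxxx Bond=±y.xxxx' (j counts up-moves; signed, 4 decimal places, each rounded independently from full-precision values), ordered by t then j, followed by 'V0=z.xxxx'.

No-arbitrage ⇒ martingale measure with p* = (R−d)/(u−d) = 0.6790.
Terminal values V(2,·): V(2,0)=0.0000, V(2,1)=48.2320, V(2,2)=244.6732
Node (1,0) S=103.2000: V=(p*·48.2320+(1−p*)·0.0000)/1.15=28.4784; Δ=(48.2320−0.0000)/(145.5120−61.9200)=0.5770; B=V−Δ·S=-31.0673
Node (1,1) S=242.5200: V=(p*·244.6732+(1−p*)·48.2320)/1.15=157.9287; Δ=(244.6732−48.2320)/(341.9532−145.5120)=1.0000; B=V−Δ·S=-84.5913
Node (0,0) S=172.0000: V=(p*·157.9287+(1−p*)·28.4784)/1.15=101.1972; Δ=(157.9287−28.4784)/(242.5200−103.2000)=0.9292; B=V−Δ·S=-58.6181
Check: Δ(0,0)·S0 + B(0,0) = 101.1972 = V0.

(0,0): Delta=0.9292 Bond=-58.6181
(1,0): Delta=0.5770 Bond=-31.0673
(1,1): Delta=1.0000 Bond=-84.5913
V0=101.1972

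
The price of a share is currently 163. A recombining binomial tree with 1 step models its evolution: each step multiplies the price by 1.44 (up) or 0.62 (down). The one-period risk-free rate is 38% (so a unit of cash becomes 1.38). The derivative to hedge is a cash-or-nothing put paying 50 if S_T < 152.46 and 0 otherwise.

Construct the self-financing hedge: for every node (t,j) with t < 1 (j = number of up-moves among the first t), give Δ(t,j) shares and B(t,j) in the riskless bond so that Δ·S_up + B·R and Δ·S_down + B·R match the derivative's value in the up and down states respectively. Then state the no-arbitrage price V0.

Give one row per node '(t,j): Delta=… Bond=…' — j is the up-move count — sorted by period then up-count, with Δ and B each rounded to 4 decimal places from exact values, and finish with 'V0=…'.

(0,0): Delta=-0.3741 Bond=63.6267
V0=2.6511

Under the risk-neutral measure, an up-move has probability p* = (R−d)/(u−d) = 0.9268 and values discount at R = 1.38.
Terminal payoffs: V(1,0)=50.0000, V(1,1)=0.0000
Node (0,0) S=163.0000: V=(p*·0.0000+(1−p*)·50.0000)/1.38=2.6511; Δ=(0.0000−50.0000)/(234.7200−101.0600)=-0.3741; B=V−Δ·S=63.6267
The time-0 hedge costs 2.6511, which is the no-arbitrage price.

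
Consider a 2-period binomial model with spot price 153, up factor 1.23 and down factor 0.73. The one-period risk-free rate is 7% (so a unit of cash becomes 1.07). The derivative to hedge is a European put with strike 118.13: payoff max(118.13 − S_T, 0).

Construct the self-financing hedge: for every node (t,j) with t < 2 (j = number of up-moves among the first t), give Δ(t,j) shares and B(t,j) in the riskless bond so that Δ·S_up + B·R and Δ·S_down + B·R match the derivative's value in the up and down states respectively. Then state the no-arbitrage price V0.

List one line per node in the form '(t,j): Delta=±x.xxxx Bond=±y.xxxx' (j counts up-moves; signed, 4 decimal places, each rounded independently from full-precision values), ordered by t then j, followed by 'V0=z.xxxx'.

(0,0): Delta=-0.1431 Bond=25.1626
(1,0): Delta=-0.6553 Bond=84.1373
(1,1): Delta=0.0000 Bond=0.0000
V0=3.2732

Since d<R<u, set p* = (R−d)/(u−d) = 0.6800; price each node as the discounted p*-expectation of its children.
Terminal values V(2,·): V(2,0)=36.5963, V(2,1)=0.0000, V(2,2)=0.0000
  t=1,j=0: stock 111.6900 → up 137.3787 (V=0.0000), down 81.5337 (V=36.5963). Price 10.9447; hedge Δ=-0.6553, bond B=84.1373.
  t=1,j=1: stock 188.1900 → up 231.4737 (V=0.0000), down 137.3787 (V=0.0000). Price 0.0000; hedge Δ=0.0000, bond B=0.0000.
  t=0,j=0: stock 153.0000 → up 188.1900 (V=0.0000), down 111.6900 (V=10.9447). Price 3.2732; hedge Δ=-0.1431, bond B=25.1626.
Check: Δ(0,0)·S0 + B(0,0) = 3.2732 = V0.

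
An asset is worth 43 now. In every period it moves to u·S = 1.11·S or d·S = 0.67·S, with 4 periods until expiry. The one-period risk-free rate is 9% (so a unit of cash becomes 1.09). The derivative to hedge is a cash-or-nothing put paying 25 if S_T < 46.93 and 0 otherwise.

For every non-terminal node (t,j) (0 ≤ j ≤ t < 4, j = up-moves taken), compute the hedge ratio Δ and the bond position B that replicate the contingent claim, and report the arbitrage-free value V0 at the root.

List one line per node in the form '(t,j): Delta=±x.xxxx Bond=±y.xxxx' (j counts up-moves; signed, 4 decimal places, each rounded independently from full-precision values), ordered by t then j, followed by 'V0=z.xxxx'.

(0,0): Delta=-0.8874 Bond=41.1662
(1,0): Delta=0.0000 Bond=19.3046
(1,1): Delta=-0.9129 Bond=46.0886
(2,0): Delta=0.0000 Bond=21.0420
(2,1): Delta=0.0000 Bond=21.0420
(2,2): Delta=-0.9392 Bond=51.6268
(3,0): Delta=0.0000 Bond=22.9358
(3,1): Delta=0.0000 Bond=22.9358
(3,2): Delta=0.0000 Bond=22.9358
(3,3): Delta=-0.9662 Bond=57.8607
V0=3.0071

The replicating-portfolio and risk-neutral prices coincide; use p* = (1.09−0.67)/(1.11−0.67) = 0.9545 for the latter.
Payoff layer (t=4): V(4,0)=25.0000, V(4,1)=25.0000, V(4,2)=25.0000, V(4,3)=25.0000, V(4,4)=0.0000
Node (3,0) S=12.9328: V=(p*·25.0000+(1−p*)·25.0000)/1.09=22.9358; Δ=(25.0000−25.0000)/(14.3554−8.6650)=0.0000; B=V−Δ·S=22.9358
Node (3,1) S=21.4260: V=(p*·25.0000+(1−p*)·25.0000)/1.09=22.9358; Δ=(25.0000−25.0000)/(23.7829−14.3554)=0.0000; B=V−Δ·S=22.9358
Node (3,2) S=35.4968: V=(p*·25.0000+(1−p*)·25.0000)/1.09=22.9358; Δ=(25.0000−25.0000)/(39.4014−23.7829)=0.0000; B=V−Δ·S=22.9358
Node (3,3) S=58.8081: V=(p*·0.0000+(1−p*)·25.0000)/1.09=1.0425; Δ=(0.0000−25.0000)/(65.2770−39.4014)=-0.9662; B=V−Δ·S=57.8607
Node (2,0) S=19.3027: V=(p*·22.9358+(1−p*)·22.9358)/1.09=21.0420; Δ=(22.9358−22.9358)/(21.4260−12.9328)=0.0000; B=V−Δ·S=21.0420
Node (2,1) S=31.9791: V=(p*·22.9358+(1−p*)·22.9358)/1.09=21.0420; Δ=(22.9358−22.9358)/(35.4968−21.4260)=0.0000; B=V−Δ·S=21.0420
Node (2,2) S=52.9803: V=(p*·1.0425+(1−p*)·22.9358)/1.09=1.8694; Δ=(1.0425−22.9358)/(58.8081−35.4968)=-0.9392; B=V−Δ·S=51.6268
Node (1,0) S=28.8100: V=(p*·21.0420+(1−p*)·21.0420)/1.09=19.3046; Δ=(21.0420−21.0420)/(31.9791−19.3027)=0.0000; B=V−Δ·S=19.3046
Node (1,1) S=47.7300: V=(p*·1.8694+(1−p*)·21.0420)/1.09=2.5146; Δ=(1.8694−21.0420)/(52.9803−31.9791)=-0.9129; B=V−Δ·S=46.0886
Node (0,0) S=43.0000: V=(p*·2.5146+(1−p*)·19.3046)/1.09=3.0071; Δ=(2.5146−19.3046)/(47.7300−28.8100)=-0.8874; B=V−Δ·S=41.1662
Each (Δ,B) replicates both successor values, so the strategy is self-financing and V0 is arbitrage-free.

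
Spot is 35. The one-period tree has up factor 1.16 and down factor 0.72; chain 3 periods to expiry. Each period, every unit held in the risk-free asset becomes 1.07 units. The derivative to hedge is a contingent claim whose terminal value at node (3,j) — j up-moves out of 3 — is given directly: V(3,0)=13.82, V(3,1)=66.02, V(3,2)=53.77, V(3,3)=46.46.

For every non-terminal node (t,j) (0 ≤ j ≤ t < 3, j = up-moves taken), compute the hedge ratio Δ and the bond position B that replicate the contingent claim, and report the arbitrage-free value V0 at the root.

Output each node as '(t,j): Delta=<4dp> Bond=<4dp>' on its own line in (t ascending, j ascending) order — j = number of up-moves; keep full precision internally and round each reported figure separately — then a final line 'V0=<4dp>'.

(0,0): Delta=-0.3646 Bond=54.3678
(1,0): Delta=0.0786 Bond=47.0050
(1,1): Delta=-0.4353 Bond=61.0455
(2,0): Delta=6.5386 Bond=-66.9142
(2,1): Delta=-0.9524 Bond=80.4350
(2,2): Delta=-0.3528 Bond=61.4316
V0=41.6083

Since d<R<u, set p* = (R−d)/(u−d) = 0.7955; price each node as the discounted p*-expectation of its children.
Terminal payoffs: V(3,0)=13.8200, V(3,1)=66.0200, V(3,2)=53.7700, V(3,3)=46.4600
  t=2,j=0: stock 18.1440 → up 21.0470 (V=66.0200), down 13.0637 (V=13.8200). Price 51.7222; hedge Δ=6.5386, bond B=-66.9142.
  t=2,j=1: stock 29.2320 → up 33.9091 (V=53.7700), down 21.0470 (V=66.0200). Price 52.5941; hedge Δ=-0.9524, bond B=80.4350.
  t=2,j=2: stock 47.0960 → up 54.6314 (V=46.4600), down 33.9091 (V=53.7700). Price 44.8180; hedge Δ=-0.3528, bond B=61.4316.
  t=1,j=0: stock 25.2000 → up 29.2320 (V=52.5941), down 18.1440 (V=51.7222). Price 48.9867; hedge Δ=0.0786, bond B=47.0050.
  t=1,j=1: stock 40.6000 → up 47.0960 (V=44.8180), down 29.2320 (V=52.5941). Price 43.3725; hedge Δ=-0.4353, bond B=61.0455.
  t=0,j=0: stock 35.0000 → up 40.6000 (V=43.3725), down 25.2000 (V=48.9867). Price 41.6083; hedge Δ=-0.3646, bond B=54.3678.
Each (Δ,B) replicates both successor values, so the strategy is self-financing and V0 is arbitrage-free.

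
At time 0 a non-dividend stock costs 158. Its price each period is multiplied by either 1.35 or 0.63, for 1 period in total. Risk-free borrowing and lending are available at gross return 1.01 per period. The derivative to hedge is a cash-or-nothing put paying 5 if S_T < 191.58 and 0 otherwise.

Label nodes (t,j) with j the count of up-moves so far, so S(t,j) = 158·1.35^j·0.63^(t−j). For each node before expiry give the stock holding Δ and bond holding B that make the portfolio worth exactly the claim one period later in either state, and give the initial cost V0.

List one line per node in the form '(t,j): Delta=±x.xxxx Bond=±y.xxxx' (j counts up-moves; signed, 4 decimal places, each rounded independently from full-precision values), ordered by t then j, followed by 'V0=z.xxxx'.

The replicating-portfolio and risk-neutral prices coincide; use p* = (1.01−0.63)/(1.35−0.63) = 0.5278 for the latter.
Terminal values V(1,·): V(1,0)=5.0000, V(1,1)=0.0000
Node (0,0) S=158.0000: V=(p*·0.0000+(1−p*)·5.0000)/1.01=2.3377; Δ=(0.0000−5.0000)/(213.3000−99.5400)=-0.0440; B=V−Δ·S=9.2822
The time-0 hedge costs 2.3377, which is the no-arbitrage price.

(0,0): Delta=-0.0440 Bond=9.2822
V0=2.3377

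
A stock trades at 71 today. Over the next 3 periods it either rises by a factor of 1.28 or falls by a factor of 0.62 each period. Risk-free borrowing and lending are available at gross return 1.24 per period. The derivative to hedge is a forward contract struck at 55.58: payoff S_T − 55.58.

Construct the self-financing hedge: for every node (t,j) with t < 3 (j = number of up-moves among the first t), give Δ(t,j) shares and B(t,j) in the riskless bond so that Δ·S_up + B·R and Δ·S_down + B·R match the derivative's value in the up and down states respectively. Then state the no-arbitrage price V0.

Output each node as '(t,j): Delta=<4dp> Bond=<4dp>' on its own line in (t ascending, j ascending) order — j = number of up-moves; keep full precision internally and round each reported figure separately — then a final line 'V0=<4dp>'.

Risk-neutral probability p* = (R−d)/(u−d) = (1.24−0.62)/(1.28−0.62) = 0.9394.
At expiry t=3: V(3,0)=-38.6587, V(3,1)=-20.6457, V(3,2)=16.5424, V(3,3)=93.3178
(2,0): S=27.2924. Δ = (V_up−V_dn)/(S_up−S_dn) = (-20.6457−-38.6587)/(34.9343−16.9213) = 1.0000. V = [p*·-20.6457 + (1−p*)·-38.6587]/1.24 = -17.5302. B = V − Δ·S = -44.8226.
(2,1): S=56.3456. Δ = (V_up−V_dn)/(S_up−S_dn) = (16.5424−-20.6457)/(72.1224−34.9343) = 1.0000. V = [p*·16.5424 + (1−p*)·-20.6457]/1.24 = 11.5230. B = V − Δ·S = -44.8226.
(2,2): S=116.3264. Δ = (V_up−V_dn)/(S_up−S_dn) = (93.3178−16.5424)/(148.8978−72.1224) = 1.0000. V = [p*·93.3178 + (1−p*)·16.5424]/1.24 = 71.5038. B = V − Δ·S = -44.8226.
(1,0): S=44.0200. Δ = (V_up−V_dn)/(S_up−S_dn) = (11.5230−-17.5302)/(56.3456−27.2924) = 1.0000. V = [p*·11.5230 + (1−p*)·-17.5302]/1.24 = 7.8728. B = V − Δ·S = -36.1472.
(1,1): S=90.8800. Δ = (V_up−V_dn)/(S_up−S_dn) = (71.5038−11.5230)/(116.3264−56.3456) = 1.0000. V = [p*·71.5038 + (1−p*)·11.5230]/1.24 = 54.7328. B = V − Δ·S = -36.1472.
(0,0): S=71.0000. Δ = (V_up−V_dn)/(S_up−S_dn) = (54.7328−7.8728)/(90.8800−44.0200) = 1.0000. V = [p*·54.7328 + (1−p*)·7.8728]/1.24 = 41.8490. B = V − Δ·S = -29.1510.
Self-financing check: at every node Δ·S+B equals the discounted successor values.

(0,0): Delta=1.0000 Bond=-29.1510
(1,0): Delta=1.0000 Bond=-36.1472
(1,1): Delta=1.0000 Bond=-36.1472
(2,0): Delta=1.0000 Bond=-44.8226
(2,1): Delta=1.0000 Bond=-44.8226
(2,2): Delta=1.0000 Bond=-44.8226
V0=41.8490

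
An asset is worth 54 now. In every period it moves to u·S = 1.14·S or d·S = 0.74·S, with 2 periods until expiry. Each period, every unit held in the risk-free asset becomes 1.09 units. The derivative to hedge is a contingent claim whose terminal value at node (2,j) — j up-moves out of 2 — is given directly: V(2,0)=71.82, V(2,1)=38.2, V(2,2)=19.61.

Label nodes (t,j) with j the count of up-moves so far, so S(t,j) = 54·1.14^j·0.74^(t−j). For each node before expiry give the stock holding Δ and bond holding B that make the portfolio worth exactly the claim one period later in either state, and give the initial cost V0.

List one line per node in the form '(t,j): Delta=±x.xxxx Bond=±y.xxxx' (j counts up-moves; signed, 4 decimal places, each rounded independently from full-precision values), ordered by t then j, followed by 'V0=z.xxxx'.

(0,0): Delta=-0.8694 Bond=67.5614
(1,0): Delta=-2.1034 Bond=122.9514
(1,1): Delta=-0.7550 Bond=66.5977
V0=20.6147

No-arbitrage ⇒ martingale measure with p* = (R−d)/(u−d) = 0.8750.
Payoff layer (t=2): V(2,0)=71.8200, V(2,1)=38.2000, V(2,2)=19.6100
(1,0): S=39.9600. Δ = (V_up−V_dn)/(S_up−S_dn) = (38.2000−71.8200)/(45.5544−29.5704) = -2.1034. V = [p*·38.2000 + (1−p*)·71.8200]/1.09 = 38.9014. B = V − Δ·S = 122.9514.
(1,1): S=61.5600. Δ = (V_up−V_dn)/(S_up−S_dn) = (19.6100−38.2000)/(70.1784−45.5544) = -0.7550. V = [p*·19.6100 + (1−p*)·38.2000]/1.09 = 20.1227. B = V − Δ·S = 66.5977.
(0,0): S=54.0000. Δ = (V_up−V_dn)/(S_up−S_dn) = (20.1227−38.9014)/(61.5600−39.9600) = -0.8694. V = [p*·20.1227 + (1−p*)·38.9014]/1.09 = 20.6147. B = V − Δ·S = 67.5614.
Root portfolio cost Δ·54+B reproduces V0=20.6147.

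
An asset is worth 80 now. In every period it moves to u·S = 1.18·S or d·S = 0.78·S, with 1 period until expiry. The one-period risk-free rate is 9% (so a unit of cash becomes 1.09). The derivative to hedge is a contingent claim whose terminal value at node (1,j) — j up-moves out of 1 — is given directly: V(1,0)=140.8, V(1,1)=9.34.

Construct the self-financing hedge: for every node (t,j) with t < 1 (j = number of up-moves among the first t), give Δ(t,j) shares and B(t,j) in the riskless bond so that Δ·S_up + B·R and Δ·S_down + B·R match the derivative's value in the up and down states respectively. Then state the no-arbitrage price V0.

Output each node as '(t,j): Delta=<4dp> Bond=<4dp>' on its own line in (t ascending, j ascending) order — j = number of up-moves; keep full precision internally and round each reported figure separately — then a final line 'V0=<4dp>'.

Risk-neutral probability p* = (R−d)/(u−d) = (1.09−0.78)/(1.18−0.78) = 0.7750.
Payoff layer (t=1): V(1,0)=140.8000, V(1,1)=9.3400
(0,0): S=80.0000. Δ = (V_up−V_dn)/(S_up−S_dn) = (9.3400−140.8000)/(94.4000−62.4000) = -4.1081. V = [p*·9.3400 + (1−p*)·140.8000]/1.09 = 35.7050. B = V − Δ·S = 364.3550.
Root portfolio cost Δ·80+B reproduces V0=35.7050.

(0,0): Delta=-4.1081 Bond=364.3550
V0=35.7050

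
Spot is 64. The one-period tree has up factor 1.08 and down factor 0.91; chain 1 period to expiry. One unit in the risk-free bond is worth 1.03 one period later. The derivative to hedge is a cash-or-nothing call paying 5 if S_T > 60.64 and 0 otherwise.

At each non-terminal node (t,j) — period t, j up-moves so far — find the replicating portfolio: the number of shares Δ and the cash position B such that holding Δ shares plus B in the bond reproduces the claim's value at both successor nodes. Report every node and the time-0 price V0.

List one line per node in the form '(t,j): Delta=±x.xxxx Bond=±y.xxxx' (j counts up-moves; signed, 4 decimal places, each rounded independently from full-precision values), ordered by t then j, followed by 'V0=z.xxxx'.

Since d<R<u, set p* = (R−d)/(u−d) = 0.7059; price each node as the discounted p*-expectation of its children.
At expiry t=1: V(1,0)=0.0000, V(1,1)=5.0000
Node (0,0) S=64.0000: V=(p*·5.0000+(1−p*)·0.0000)/1.03=3.4266; Δ=(5.0000−0.0000)/(69.1200−58.2400)=0.4596; B=V−Δ·S=-25.9852
Self-financing check: at every node Δ·S+B equals the discounted successor values.

(0,0): Delta=0.4596 Bond=-25.9852
V0=3.4266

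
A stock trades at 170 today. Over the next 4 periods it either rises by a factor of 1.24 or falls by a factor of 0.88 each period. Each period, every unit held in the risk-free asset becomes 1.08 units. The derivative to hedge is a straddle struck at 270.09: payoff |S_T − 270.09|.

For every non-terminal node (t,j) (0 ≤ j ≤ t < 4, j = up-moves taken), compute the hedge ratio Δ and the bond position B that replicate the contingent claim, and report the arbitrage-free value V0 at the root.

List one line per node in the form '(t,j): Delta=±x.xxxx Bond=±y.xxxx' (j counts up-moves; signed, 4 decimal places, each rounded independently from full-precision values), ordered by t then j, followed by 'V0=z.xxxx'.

(0,0): Delta=-0.3193 Bond=108.0528
(1,0): Delta=-0.8512 Bond=196.2699
(1,1): Delta=-0.0173 Bond=53.0387
(2,0): Delta=-1.0000 Bond=231.5586
(2,1): Delta=-0.7667 Bond=196.3018
(2,2): Delta=0.4081 Bond=-53.9342
(3,0): Delta=-1.0000 Bond=250.0833
(3,1): Delta=-1.0000 Bond=250.0833
(3,2): Delta=-0.6343 Bond=181.5441
(3,3): Delta=1.0000 Bond=-250.0833
V0=53.7698

Risk-neutral probability p* = (R−d)/(u−d) = (1.08−0.88)/(1.24−0.88) = 0.5556.
Terminal payoffs: V(4,0)=168.1418, V(4,1)=126.4357, V(4,2)=67.6680, V(4,3)=15.1410, V(4,4)=131.8263
(3,0): S=115.8502. Δ = (V_up−V_dn)/(S_up−S_dn) = (126.4357−168.1418)/(143.6543−101.9482) = -1.0000. V = [p*·126.4357 + (1−p*)·168.1418]/1.08 = 134.2331. B = V − Δ·S = 250.0833.
(3,1): S=163.2435. Δ = (V_up−V_dn)/(S_up−S_dn) = (67.6680−126.4357)/(202.4220−143.6543) = -1.0000. V = [p*·67.6680 + (1−p*)·126.4357]/1.08 = 86.8398. B = V − Δ·S = 250.0833.
(3,2): S=230.0250. Δ = (V_up−V_dn)/(S_up−S_dn) = (15.1410−67.6680)/(285.2310−202.4220) = -0.6343. V = [p*·15.1410 + (1−p*)·67.6680]/1.08 = 35.6355. B = V − Δ·S = 181.5441.
(3,3): S=324.1261. Δ = (V_up−V_dn)/(S_up−S_dn) = (131.8263−15.1410)/(401.9163−285.2310) = 1.0000. V = [p*·131.8263 + (1−p*)·15.1410]/1.08 = 74.0427. B = V − Δ·S = -250.0833.
(2,0): S=131.6480. Δ = (V_up−V_dn)/(S_up−S_dn) = (86.8398−134.2331)/(163.2435−115.8502) = -1.0000. V = [p*·86.8398 + (1−p*)·134.2331]/1.08 = 99.9106. B = V − Δ·S = 231.5586.
(2,1): S=185.5040. Δ = (V_up−V_dn)/(S_up−S_dn) = (35.6355−86.8398)/(230.0250−163.2435) = -0.7667. V = [p*·35.6355 + (1−p*)·86.8398]/1.08 = 54.0676. B = V − Δ·S = 196.3018.
(2,2): S=261.3920. Δ = (V_up−V_dn)/(S_up−S_dn) = (74.0427−35.6355)/(324.1261−230.0250) = 0.4081. V = [p*·74.0427 + (1−p*)·35.6355]/1.08 = 52.7526. B = V − Δ·S = -53.9342.
(1,0): S=149.6000. Δ = (V_up−V_dn)/(S_up−S_dn) = (54.0676−99.9106)/(185.5040−131.6480) = -0.8512. V = [p*·54.0676 + (1−p*)·99.9106]/1.08 = 68.9280. B = V − Δ·S = 196.2699.
(1,1): S=210.8000. Δ = (V_up−V_dn)/(S_up−S_dn) = (52.7526−54.0676)/(261.3920−185.5040) = -0.0173. V = [p*·52.7526 + (1−p*)·54.0676]/1.08 = 49.3862. B = V − Δ·S = 53.0387.
(0,0): S=170.0000. Δ = (V_up−V_dn)/(S_up−S_dn) = (49.3862−68.9280)/(210.8000−149.6000) = -0.3193. V = [p*·49.3862 + (1−p*)·68.9280]/1.08 = 53.7698. B = V − Δ·S = 108.0528.
Root portfolio cost Δ·170+B reproduces V0=53.7698.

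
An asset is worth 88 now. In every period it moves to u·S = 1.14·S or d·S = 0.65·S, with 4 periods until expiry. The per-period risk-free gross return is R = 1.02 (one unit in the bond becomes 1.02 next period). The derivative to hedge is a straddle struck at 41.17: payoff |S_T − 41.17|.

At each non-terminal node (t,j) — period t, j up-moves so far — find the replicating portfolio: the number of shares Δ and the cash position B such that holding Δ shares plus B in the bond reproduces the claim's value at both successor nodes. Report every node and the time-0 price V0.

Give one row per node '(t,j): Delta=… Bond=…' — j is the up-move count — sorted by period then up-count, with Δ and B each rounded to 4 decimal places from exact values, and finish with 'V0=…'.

Since d<R<u, set p* = (R−d)/(u−d) = 0.7551; price each node as the discounted p*-expectation of its children.
Payoff layer (t=4): V(4,0)=25.4614, V(4,1)=13.6196, V(4,2)=7.1491, V(4,3)=43.5743, V(4,4)=107.4585
(3,0): S=24.1670. Δ = (V_up−V_dn)/(S_up−S_dn) = (13.6196−25.4614)/(27.5504−15.7086) = -1.0000. V = [p*·13.6196 + (1−p*)·25.4614]/1.02 = 16.1957. B = V − Δ·S = 40.3627.
(3,1): S=42.3852. Δ = (V_up−V_dn)/(S_up−S_dn) = (7.1491−13.6196)/(48.3191−27.5504) = -0.3115. V = [p*·7.1491 + (1−p*)·13.6196]/1.02 = 8.5625. B = V − Δ·S = 21.7676.
(3,2): S=74.3371. Δ = (V_up−V_dn)/(S_up−S_dn) = (43.5743−7.1491)/(84.7443−48.3191) = 1.0000. V = [p*·43.5743 + (1−p*)·7.1491]/1.02 = 33.9744. B = V − Δ·S = -40.3627.
(3,3): S=130.3759. Δ = (V_up−V_dn)/(S_up−S_dn) = (107.4585−43.5743)/(148.6285−84.7443) = 1.0000. V = [p*·107.4585 + (1−p*)·43.5743]/1.02 = 90.0131. B = V − Δ·S = -40.3627.
(2,0): S=37.1800. Δ = (V_up−V_dn)/(S_up−S_dn) = (8.5625−16.1957)/(42.3852−24.1670) = -0.4190. V = [p*·8.5625 + (1−p*)·16.1957]/1.02 = 10.2273. B = V − Δ·S = 25.8054.
(2,1): S=65.2080. Δ = (V_up−V_dn)/(S_up−S_dn) = (33.9744−8.5625)/(74.3371−42.3852) = 0.7953. V = [p*·33.9744 + (1−p*)·8.5625]/1.02 = 27.2069. B = V − Δ·S = -24.6541.
(2,2): S=114.3648. Δ = (V_up−V_dn)/(S_up−S_dn) = (90.0131−33.9744)/(130.3759−74.3371) = 1.0000. V = [p*·90.0131 + (1−p*)·33.9744]/1.02 = 74.7935. B = V − Δ·S = -39.5713.
(1,0): S=57.2000. Δ = (V_up−V_dn)/(S_up−S_dn) = (27.2069−10.2273)/(65.2080−37.1800) = 0.6058. V = [p*·27.2069 + (1−p*)·10.2273]/1.02 = 22.5967. B = V − Δ·S = -12.0555.
(1,1): S=100.3200. Δ = (V_up−V_dn)/(S_up−S_dn) = (74.7935−27.2069)/(114.3648−65.2080) = 0.9681. V = [p*·74.7935 + (1−p*)·27.2069]/1.02 = 61.9016. B = V − Δ·S = -35.2138.
(0,0): S=88.0000. Δ = (V_up−V_dn)/(S_up−S_dn) = (61.9016−22.5967)/(100.3200−57.2000) = 0.9115. V = [p*·61.9016 + (1−p*)·22.5967]/1.02 = 51.2509. B = V − Δ·S = -28.9632.
Self-financing check: at every node Δ·S+B equals the discounted successor values.

(0,0): Delta=0.9115 Bond=-28.9632
(1,0): Delta=0.6058 Bond=-12.0555
(1,1): Delta=0.9681 Bond=-35.2138
(2,0): Delta=-0.4190 Bond=25.8054
(2,1): Delta=0.7953 Bond=-24.6541
(2,2): Delta=1.0000 Bond=-39.5713
(3,0): Delta=-1.0000 Bond=40.3627
(3,1): Delta=-0.3115 Bond=21.7676
(3,2): Delta=1.0000 Bond=-40.3627
(3,3): Delta=1.0000 Bond=-40.3627
V0=51.2509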